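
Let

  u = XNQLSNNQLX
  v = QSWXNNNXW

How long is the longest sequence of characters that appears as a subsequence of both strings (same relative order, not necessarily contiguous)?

One common subsequence of length 5: X [1,4] → N [2,5] → N [6,6] → N [7,7] → X [10,8], and the DP table's final entry dp[10][9] is also 5, so no common subsequence is longer.

5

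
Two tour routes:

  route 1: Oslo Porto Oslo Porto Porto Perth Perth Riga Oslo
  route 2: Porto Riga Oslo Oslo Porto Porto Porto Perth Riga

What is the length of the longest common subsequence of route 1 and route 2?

6

Match Oslo at route 1[1]=route 2[4], Porto at route 1[2]=route 2[5], Porto at route 1[4]=route 2[6], Porto at route 1[5]=route 2[7], Perth at route 1[7]=route 2[8], Riga at route 1[8]=route 2[9] — 6 stops in the same relative order in both, and the DP table's final entry dp[9][9] is also 6, so no common subsequence is longer.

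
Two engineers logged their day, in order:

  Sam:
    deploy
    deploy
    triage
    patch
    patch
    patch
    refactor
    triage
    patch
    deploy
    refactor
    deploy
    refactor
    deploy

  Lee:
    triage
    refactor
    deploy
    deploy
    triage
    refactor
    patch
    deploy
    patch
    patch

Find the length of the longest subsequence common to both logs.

6

Pick deploy [1,3], then deploy [2,4], then triage [3,5], then patch [4,7], then patch [6,9], then patch [9,10]; all 6 tasks appear in both, in order. Since dp[14][10] = 6, nothing longer is possible.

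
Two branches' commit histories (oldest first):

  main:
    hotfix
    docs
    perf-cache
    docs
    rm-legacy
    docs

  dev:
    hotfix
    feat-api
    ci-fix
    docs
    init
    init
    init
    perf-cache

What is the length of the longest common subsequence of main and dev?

3

Taking hotfix (main #1, dev #1) → docs (main #2, dev #4) → perf-cache (main #3, dev #8) gives a common subsequence of length 3, and the DP table's final entry dp[6][8] is also 3, so no common subsequence is longer.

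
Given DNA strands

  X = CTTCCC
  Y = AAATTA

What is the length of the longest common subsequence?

Match T [2,4], then T [3,5] — 2 bases in the same relative order in both. dp[6][6] = 2 confirms this is the maximum.

2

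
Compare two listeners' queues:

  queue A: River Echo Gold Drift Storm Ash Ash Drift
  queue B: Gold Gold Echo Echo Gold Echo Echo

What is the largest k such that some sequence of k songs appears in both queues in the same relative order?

One common subsequence of length 2: Echo [2,4]; then Gold [3,5]. Since dp[8][7] = 2, nothing longer is possible.

2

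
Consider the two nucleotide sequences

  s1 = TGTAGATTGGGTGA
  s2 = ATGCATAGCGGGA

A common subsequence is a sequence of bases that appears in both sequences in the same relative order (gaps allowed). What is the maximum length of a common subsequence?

One common subsequence of length 9: T (s1 #1, s2 #2), then G (s1 #2, s2 #3), then T (s1 #3, s2 #6), then A (s1 #4, s2 #7), then G (s1 #5, s2 #8), then G (s1 #10, s2 #10), then G (s1 #11, s2 #11), then G (s1 #13, s2 #12), then A (s1 #14, s2 #13). The LCS DP gives dp[14][13] = 9, so this is optimal.

9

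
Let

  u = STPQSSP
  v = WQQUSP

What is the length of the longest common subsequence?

3

Taking Q [4,3] → S [6,5] → P [7,6] gives a common subsequence of length 3, and the DP table's final entry dp[7][6] is also 3, so no common subsequence is longer.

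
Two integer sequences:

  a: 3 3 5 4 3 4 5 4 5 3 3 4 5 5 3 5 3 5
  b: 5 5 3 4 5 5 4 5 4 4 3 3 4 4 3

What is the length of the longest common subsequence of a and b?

Match 5 (a #3, b #2), 3 (a #5, b #3), 4 (a #6, b #4), 5 (a #7, b #6), 4 (a #8, b #7), 5 (a #9, b #8), 3 (a #10, b #11), 3 (a #11, b #12), 4 (a #12, b #14), 3 (a #17, b #15) — 10 values in the same relative order in both. dp[18][15] = 10 confirms this is the maximum.

10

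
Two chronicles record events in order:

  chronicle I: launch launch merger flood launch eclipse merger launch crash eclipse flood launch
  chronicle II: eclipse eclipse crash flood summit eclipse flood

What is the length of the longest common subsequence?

4

Match eclipse at chronicle I[6]=chronicle II[2], crash at chronicle I[9]=chronicle II[3], eclipse at chronicle I[10]=chronicle II[6], flood at chronicle I[11]=chronicle II[7] — 4 events in the same relative order in both. The LCS DP gives dp[12][7] = 4, so this is optimal.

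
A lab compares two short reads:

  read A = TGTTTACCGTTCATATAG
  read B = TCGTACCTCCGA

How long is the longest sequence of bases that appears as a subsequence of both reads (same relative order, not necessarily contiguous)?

Match T [1,1], then G [2,3], then T [5,4], then A [6,5], then C [7,6], then C [8,7], then T [10,8], then C [12,10], then A [17,12] — 9 bases in the same relative order in both, and the DP table's final entry dp[18][12] is also 9, so no common subsequence is longer.

9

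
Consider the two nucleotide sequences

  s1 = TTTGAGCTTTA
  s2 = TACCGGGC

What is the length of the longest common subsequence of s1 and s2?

4

Let dp[i][j] be the LCS length of the first i bases of s1 and the first j bases of s2. dp[i][j] = dp[i-1][j-1]+1 when the i-th and j-th bases match, else max(dp[i-1][j], dp[i][j-1]).
    ·  T  A  C  C  G  G  G  C
 ·  0  0  0  0  0  0  0  0  0
 T  0  1  1  1  1  1  1  1  1
 T  0  1  1  1  1  1  1  1  1
 T  0  1  1  1  1  1  1  1  1
 G  0  1  1  1  1  2  2  2  2
 A  0  1  2  2  2  2  2  2  2
 G  0  1  2  2  2  3  3  3  3
 C  0  1  2  3  3  3  3  3  4
 T  0  1  2  3  3  3  3  3  4
 T  0  1  2  3  3  3  3  3  4
 T  0  1  2  3  3  3  3  3  4
 A  0  1  2  3  3  3  3  3  4
dp[11][8] = 4. One LCS (by backtracking along matches): TGGC.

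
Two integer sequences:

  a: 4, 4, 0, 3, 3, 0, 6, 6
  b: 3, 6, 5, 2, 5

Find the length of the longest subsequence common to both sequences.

Let dp[i][j] be the LCS length of the first i values of a and the first j values of b. dp[i][j] = dp[i-1][j-1]+1 when the i-th and j-th values match, else max(dp[i-1][j], dp[i][j-1]).
    ·  3  6  5  2  5
 ·  0  0  0  0  0  0
 4  0  0  0  0  0  0
 4  0  0  0  0  0  0
 0  0  0  0  0  0  0
 3  0  1  1  1  1  1
 3  0  1  1  1  1  1
 0  0  1  1  1  1  1
 6  0  1  2  2  2  2
 6  0  1  2  2  2  2
dp[8][5] = 2. One LCS (by backtracking along matches): 3, 6.

2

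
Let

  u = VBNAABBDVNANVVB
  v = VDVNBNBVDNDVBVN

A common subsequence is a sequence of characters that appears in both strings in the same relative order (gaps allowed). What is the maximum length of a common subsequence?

Match V [1,3], B [2,5], N [3,6], B [6,7], D [8,9], N [10,10], V [13,12], V [14,14] — 8 characters in the same relative order in both. dp[15][15] = 8 confirms this is the maximum.

8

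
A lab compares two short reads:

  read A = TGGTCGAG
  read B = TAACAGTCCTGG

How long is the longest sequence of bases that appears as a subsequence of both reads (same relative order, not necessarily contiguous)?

Let dp[i][j] be the LCS length of the first i bases of read A and the first j bases of read B. dp[i][j] = dp[i-1][j-1]+1 when the i-th and j-th bases match, else max(dp[i-1][j], dp[i][j-1]).
    ·  T  A  A  C  A  G  T  C  C  T  G  G
 ·  0  0  0  0  0  0  0  0  0  0  0  0  0
 T  0  1  1  1  1  1  1  1  1  1  1  1  1
 G  0  1  1  1  1  1  2  2  2  2  2  2  2
 G  0  1  1  1  1  1  2  2  2  2  2  3  3
 T  0  1  1  1  1  1  2  3  3  3  3  3  3
 C  0  1  1  1  2  2  2  3  4  4  4  4  4
 G  0  1  1  1  2  2  3  3  4  4  4  5  5
 A  0  1  2  2  2  3  3  3  4  4  4  5  5
 G  0  1  2  2  2  3  4  4  4  4  4  5  6
dp[8][12] = 6. One LCS (by backtracking along matches): TGTCGG.

6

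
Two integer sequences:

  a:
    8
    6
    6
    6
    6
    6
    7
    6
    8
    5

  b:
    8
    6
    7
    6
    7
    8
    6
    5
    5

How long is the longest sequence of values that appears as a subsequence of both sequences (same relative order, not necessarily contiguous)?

Taking 8 at a[1]=b[1] → 6 at a[2]=b[2] → 6 at a[6]=b[4] → 7 at a[7]=b[5] → 6 at a[8]=b[7] → 5 at a[10]=b[9] gives a common subsequence of length 6. dp[10][9] = 6 confirms this is the maximum.

6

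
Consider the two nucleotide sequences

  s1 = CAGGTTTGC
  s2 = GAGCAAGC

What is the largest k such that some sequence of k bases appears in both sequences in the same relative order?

4

Pick C [1,4] → A [2,6] → G [8,7] → C [9,8]; all 4 bases appear in both, in order. The LCS DP gives dp[9][8] = 4, so this is optimal.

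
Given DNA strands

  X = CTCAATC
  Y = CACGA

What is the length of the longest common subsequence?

3

Taking C (X #1, Y #1), then C (X #3, Y #3), then A (X #5, Y #5) gives a common subsequence of length 3. dp[7][5] = 3 confirms this is the maximum.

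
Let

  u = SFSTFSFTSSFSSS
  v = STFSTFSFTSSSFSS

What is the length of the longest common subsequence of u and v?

13

Taking S (u #1, v #1), F (u #2, v #3), S (u #3, v #4), T (u #4, v #5), F (u #5, v #6), S (u #6, v #7), F (u #7, v #8), T (u #8, v #9), S (u #9, v #11), S (u #10, v #12), F (u #11, v #13), S (u #13, v #14), S (u #14, v #15) gives a common subsequence of length 13. dp[14][15] = 13 confirms this is the maximum.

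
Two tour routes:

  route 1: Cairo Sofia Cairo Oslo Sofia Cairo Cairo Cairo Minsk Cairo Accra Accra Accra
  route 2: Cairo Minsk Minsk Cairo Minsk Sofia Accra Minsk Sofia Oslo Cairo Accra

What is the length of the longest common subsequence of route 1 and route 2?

Match Cairo [1,1], Cairo [3,4], Sofia [5,6], Minsk [9,8], Cairo [10,11], Accra [13,12] — 6 stops in the same relative order in both, and the DP table's final entry dp[13][12] is also 6, so no common subsequence is longer.

6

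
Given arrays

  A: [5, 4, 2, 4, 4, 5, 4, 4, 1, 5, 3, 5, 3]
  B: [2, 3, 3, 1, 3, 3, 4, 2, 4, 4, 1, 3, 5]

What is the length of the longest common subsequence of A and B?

One common subsequence of length 7: 4 (A #2, B #7), then 2 (A #3, B #8), then 4 (A #7, B #9), then 4 (A #8, B #10), then 1 (A #9, B #11), then 3 (A #11, B #12), then 5 (A #12, B #13). The LCS DP gives dp[13][13] = 7, so this is optimal.

7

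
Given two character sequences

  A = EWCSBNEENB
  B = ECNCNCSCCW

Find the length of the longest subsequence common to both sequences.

Pick E [1,1], C [3,2], N [6,3], N [9,5]; all 4 characters appear in both, in order, and the DP table's final entry dp[10][10] is also 4, so no common subsequence is longer.

4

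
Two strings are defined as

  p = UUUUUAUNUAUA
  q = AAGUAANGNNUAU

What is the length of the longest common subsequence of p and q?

6

Match U [1,4]; then A [6,6]; then N [8,10]; then U [9,11]; then A [10,12]; then U [11,13] — 6 characters in the same relative order in both. dp[12][13] = 6 confirms this is the maximum.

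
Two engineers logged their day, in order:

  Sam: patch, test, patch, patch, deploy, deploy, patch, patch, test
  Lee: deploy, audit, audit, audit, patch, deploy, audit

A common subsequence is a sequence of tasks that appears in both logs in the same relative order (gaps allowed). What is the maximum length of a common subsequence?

Match patch (Sam #4, Lee #5), then deploy (Sam #5, Lee #6) — 2 tasks in the same relative order in both. dp[9][7] = 2 confirms this is the maximum.

2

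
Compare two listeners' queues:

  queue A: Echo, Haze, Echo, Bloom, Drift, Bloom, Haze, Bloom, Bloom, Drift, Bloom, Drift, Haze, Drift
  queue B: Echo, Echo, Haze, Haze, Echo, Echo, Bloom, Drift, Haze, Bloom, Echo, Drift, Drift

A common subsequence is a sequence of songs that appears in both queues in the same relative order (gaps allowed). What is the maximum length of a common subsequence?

Taking Echo (queue A #1, queue B #2) → Haze (queue A #2, queue B #4) → Echo (queue A #3, queue B #6) → Bloom (queue A #4, queue B #7) → Drift (queue A #5, queue B #8) → Haze (queue A #7, queue B #9) → Bloom (queue A #8, queue B #10) → Drift (queue A #12, queue B #12) → Drift (queue A #14, queue B #13) gives a common subsequence of length 9. The LCS DP gives dp[14][13] = 9, so this is optimal.

9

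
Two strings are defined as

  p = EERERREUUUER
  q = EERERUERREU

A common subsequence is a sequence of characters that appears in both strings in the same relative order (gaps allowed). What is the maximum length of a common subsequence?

8

Pick E (p #1, q #2) → E (p #2, q #4) → R (p #3, q #5) → E (p #4, q #7) → R (p #5, q #8) → R (p #6, q #9) → E (p #7, q #10) → U (p #10, q #11); all 8 characters appear in both, in order, and the DP table's final entry dp[12][11] is also 8, so no common subsequence is longer.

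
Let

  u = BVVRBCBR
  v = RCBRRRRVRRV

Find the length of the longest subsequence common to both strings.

4

Let dp[i][j] be the LCS length of the first i characters of u and the first j characters of v. dp[i][j] = dp[i-1][j-1]+1 when the i-th and j-th characters match, else max(dp[i-1][j], dp[i][j-1]).
    ·  R  C  B  R  R  R  R  V  R  R  V
 ·  0  0  0  0  0  0  0  0  0  0  0  0
 B  0  0  0  1  1  1  1  1  1  1  1  1
 V  0  0  0  1  1  1  1  1  2  2  2  2
 V  0  0  0  1  1  1  1  1  2  2  2  3
 R  0  1  1  1  2  2  2  2  2  3  3  3
 B  0  1  1  2  2  2  2  2  2  3  3  3
 C  0  1  2  2  2  2  2  2  2  3  3  3
 B  0  1  2  3  3  3  3  3  3  3  3  3
 R  0  1  2  3  4  4  4  4  4  4  4  4
dp[8][11] = 4. One LCS (by backtracking along matches): BVRR.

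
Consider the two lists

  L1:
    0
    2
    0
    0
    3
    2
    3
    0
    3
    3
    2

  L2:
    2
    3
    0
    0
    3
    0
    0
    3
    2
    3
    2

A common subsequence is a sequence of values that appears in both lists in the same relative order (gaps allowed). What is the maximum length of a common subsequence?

Let dp[i][j] be the LCS length of the first i values of L1 and the first j values of L2. dp[i][j] = dp[i-1][j-1]+1 when the i-th and j-th values match, else max(dp[i-1][j], dp[i][j-1]).
    ·  2  3  0  0  3  0  0  3  2  3  2
 ·  0  0  0  0  0  0  0  0  0  0  0  0
 0  0  0  0  1  1  1  1  1  1  1  1  1
 2  0  1  1  1  1  1  1  1  1  2  2  2
 0  0  1  1  2  2  2  2  2  2  2  2  2
 0  0  1  1  2  3  3  3  3  3  3  3  3
 3  0  1  2  2  3  4  4  4  4  4  4  4
 2  0  1  2  2  3  4  4  4  4  5  5  5
 3  0  1  2  2  3  4  4  4  5  5  6  6
 0  0  1  2  3  3  4  5  5  5  5  6  6
 3  0  1  2  3  3  4  5  5  6  6  6  6
 3  0  1  2  3  3  4  5  5  6  6  7  7
 2  0  1  2  3  3  4  5  5  6  7  7  8
dp[11][11] = 8. One LCS (by backtracking along matches): 2, 0, 0, 3, 0, 3, 3, 2.

8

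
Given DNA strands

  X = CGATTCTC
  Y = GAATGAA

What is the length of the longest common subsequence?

3

Match G (X #2, Y #1), then A (X #3, Y #3), then T (X #4, Y #4) — 3 bases in the same relative order in both. Since dp[8][7] = 3, nothing longer is possible.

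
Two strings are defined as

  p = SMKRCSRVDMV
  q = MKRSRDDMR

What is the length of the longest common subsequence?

One common subsequence of length 7: M (p #2, q #1), then K (p #3, q #2), then R (p #4, q #3), then S (p #6, q #4), then R (p #7, q #5), then D (p #9, q #7), then M (p #10, q #8). The LCS DP gives dp[11][9] = 7, so this is optimal.

7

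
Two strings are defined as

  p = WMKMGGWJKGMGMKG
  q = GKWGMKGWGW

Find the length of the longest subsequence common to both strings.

6

Taking W at p[1]=q[3] → M at p[2]=q[5] → K at p[3]=q[6] → G at p[5]=q[7] → G at p[6]=q[9] → W at p[7]=q[10] gives a common subsequence of length 6, and the DP table's final entry dp[15][10] is also 6, so no common subsequence is longer.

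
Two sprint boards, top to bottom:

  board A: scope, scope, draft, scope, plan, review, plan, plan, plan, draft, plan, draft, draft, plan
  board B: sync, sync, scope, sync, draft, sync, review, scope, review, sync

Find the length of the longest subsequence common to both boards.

4

Pick scope at board A[1]=board B[3], draft at board A[3]=board B[5], scope at board A[4]=board B[8], review at board A[6]=board B[9]; all 4 tasks appear in both, in order. The LCS DP gives dp[14][10] = 4, so this is optimal.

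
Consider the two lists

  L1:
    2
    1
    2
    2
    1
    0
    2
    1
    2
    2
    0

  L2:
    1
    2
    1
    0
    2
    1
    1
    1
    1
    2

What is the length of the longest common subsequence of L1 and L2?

7

Taking 1 (L1 #2, L2 #1), then 2 (L1 #4, L2 #2), then 1 (L1 #5, L2 #3), then 0 (L1 #6, L2 #4), then 2 (L1 #7, L2 #5), then 1 (L1 #8, L2 #9), then 2 (L1 #10, L2 #10) gives a common subsequence of length 7, and the DP table's final entry dp[11][10] is also 7, so no common subsequence is longer.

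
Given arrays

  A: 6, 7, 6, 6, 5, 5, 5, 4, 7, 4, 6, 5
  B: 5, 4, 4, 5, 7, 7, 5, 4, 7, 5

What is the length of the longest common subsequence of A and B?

Let dp[i][j] be the LCS length of the first i values of A and the first j values of B. dp[i][j] = dp[i-1][j-1]+1 when the i-th and j-th values match, else max(dp[i-1][j], dp[i][j-1]).
    ·  5  4  4  5  7  7  5  4  7  5
 ·  0  0  0  0  0  0  0  0  0  0  0
 6  0  0  0  0  0  0  0  0  0  0  0
 7  0  0  0  0  0  1  1  1  1  1  1
 6  0  0  0  0  0  1  1  1  1  1  1
 6  0  0  0  0  0  1  1  1  1  1  1
 5  0  1  1  1  1  1  1  2  2  2  2
 5  0  1  1  1  2  2  2  2  2  2  3
 5  0  1  1  1  2  2  2  3  3  3  3
 4  0  1  2  2  2  2  2  3  4  4  4
 7  0  1  2  2  2  3  3  3  4  5  5
 4  0  1  2  3  3  3  3  3  4  5  5
 6  0  1  2  3  3  3  3  3  4  5  5
 5  0  1  2  3  4  4  4  4  4  5  6
dp[12][10] = 6. One LCS (by backtracking along matches): 5, 5, 5, 4, 7, 5.

6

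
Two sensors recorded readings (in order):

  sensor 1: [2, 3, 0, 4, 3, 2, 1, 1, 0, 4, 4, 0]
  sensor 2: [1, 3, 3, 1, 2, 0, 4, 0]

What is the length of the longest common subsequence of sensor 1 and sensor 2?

One common subsequence of length 6: 3 [2,2]; then 3 [5,3]; then 2 [6,5]; then 0 [9,6]; then 4 [11,7]; then 0 [12,8]. The LCS DP gives dp[12][8] = 6, so this is optimal.

6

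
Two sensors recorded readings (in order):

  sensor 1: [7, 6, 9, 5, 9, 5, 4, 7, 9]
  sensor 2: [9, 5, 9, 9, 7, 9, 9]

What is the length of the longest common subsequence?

5

Pick 9 (sensor 1 #3, sensor 2 #1) → 5 (sensor 1 #4, sensor 2 #2) → 9 (sensor 1 #5, sensor 2 #4) → 7 (sensor 1 #8, sensor 2 #5) → 9 (sensor 1 #9, sensor 2 #7); all 5 values appear in both, in order. The LCS DP gives dp[9][7] = 5, so this is optimal.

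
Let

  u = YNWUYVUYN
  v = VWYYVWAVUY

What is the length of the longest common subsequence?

5

Let dp[i][j] be the LCS length of the first i characters of u and the first j characters of v. dp[i][j] = dp[i-1][j-1]+1 when the i-th and j-th characters match, else max(dp[i-1][j], dp[i][j-1]).
    ·  V  W  Y  Y  V  W  A  V  U  Y
 ·  0  0  0  0  0  0  0  0  0  0  0
 Y  0  0  0  1  1  1  1  1  1  1  1
 N  0  0  0  1  1  1  1  1  1  1  1
 W  0  0  1  1  1  1  2  2  2  2  2
 U  0  0  1  1  1  1  2  2  2  3  3
 Y  0  0  1  2  2  2  2  2  2  3  4
 V  0  1  1  2  2  3  3  3  3  3  4
 U  0  1  1  2  2  3  3  3  3  4  4
 Y  0  1  1  2  3  3  3  3  3  4  5
 N  0  1  1  2  3  3  3  3  3  4  5
dp[9][10] = 5. One LCS (by backtracking along matches): YWVUY.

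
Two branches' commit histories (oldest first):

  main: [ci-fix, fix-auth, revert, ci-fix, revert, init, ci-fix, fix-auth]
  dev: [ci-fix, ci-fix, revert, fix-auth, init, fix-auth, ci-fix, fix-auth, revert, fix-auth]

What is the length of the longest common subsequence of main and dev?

6

One common subsequence of length 6: ci-fix at main[1]=dev[1], then ci-fix at main[4]=dev[2], then revert at main[5]=dev[3], then init at main[6]=dev[5], then ci-fix at main[7]=dev[7], then fix-auth at main[8]=dev[10]. dp[8][10] = 6 confirms this is the maximum.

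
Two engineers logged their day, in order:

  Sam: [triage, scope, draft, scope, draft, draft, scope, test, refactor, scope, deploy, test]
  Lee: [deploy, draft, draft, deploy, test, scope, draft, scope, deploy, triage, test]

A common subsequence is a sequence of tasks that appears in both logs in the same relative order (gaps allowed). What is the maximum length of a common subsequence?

Taking draft at Sam[3]=Lee[3], then scope at Sam[4]=Lee[6], then draft at Sam[6]=Lee[7], then scope at Sam[10]=Lee[8], then deploy at Sam[11]=Lee[9], then test at Sam[12]=Lee[11] gives a common subsequence of length 6, and the DP table's final entry dp[12][11] is also 6, so no common subsequence is longer.

6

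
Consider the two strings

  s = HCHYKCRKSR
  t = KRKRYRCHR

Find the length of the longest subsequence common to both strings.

Let dp[i][j] be the LCS length of the first i characters of s and the first j characters of t. dp[i][j] = dp[i-1][j-1]+1 when the i-th and j-th characters match, else max(dp[i-1][j], dp[i][j-1]).
    ·  K  R  K  R  Y  R  C  H  R
 ·  0  0  0  0  0  0  0  0  0  0
 H  0  0  0  0  0  0  0  0  1  1
 C  0  0  0  0  0  0  0  1  1  1
 H  0  0  0  0  0  0  0  1  2  2
 Y  0  0  0  0  0  1  1  1  2  2
 K  0  1  1  1  1  1  1  1  2  2
 C  0  1  1  1  1  1  1  2  2  2
 R  0  1  2  2  2  2  2  2  2  3
 K  0  1  2  3  3  3  3  3  3  3
 S  0  1  2  3  3  3  3  3  3  3
 R  0  1  2  3  4  4  4  4  4  4
dp[10][9] = 4. One LCS (by backtracking along matches): KRKR.

4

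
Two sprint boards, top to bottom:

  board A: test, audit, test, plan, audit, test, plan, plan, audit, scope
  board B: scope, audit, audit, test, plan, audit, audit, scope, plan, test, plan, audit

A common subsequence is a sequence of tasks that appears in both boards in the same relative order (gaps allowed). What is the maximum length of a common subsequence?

Match audit [2,3], test [3,4], plan [4,5], audit [5,7], test [6,10], plan [8,11], audit [9,12] — 7 tasks in the same relative order in both. The LCS DP gives dp[10][12] = 7, so this is optimal.

7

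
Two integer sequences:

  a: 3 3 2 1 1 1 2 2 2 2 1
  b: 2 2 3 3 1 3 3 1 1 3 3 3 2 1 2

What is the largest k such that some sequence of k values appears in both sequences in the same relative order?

7

One common subsequence of length 7: 3 at a[1]=b[3], then 3 at a[2]=b[4], then 1 at a[4]=b[5], then 1 at a[5]=b[8], then 1 at a[6]=b[9], then 2 at a[7]=b[13], then 2 at a[10]=b[15], and the DP table's final entry dp[11][15] is also 7, so no common subsequence is longer.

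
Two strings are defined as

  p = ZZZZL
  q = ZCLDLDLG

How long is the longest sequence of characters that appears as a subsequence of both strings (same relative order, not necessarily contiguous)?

Pick Z [1,1]; then L [5,7]; all 2 characters appear in both, in order. The LCS DP gives dp[5][8] = 2, so this is optimal.

2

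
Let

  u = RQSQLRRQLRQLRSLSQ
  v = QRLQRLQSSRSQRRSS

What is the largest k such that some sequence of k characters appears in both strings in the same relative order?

Taking R [1,5] → Q [2,7] → S [3,9] → R [6,10] → Q [8,12] → R [10,13] → R [13,14] → S [14,15] → S [16,16] gives a common subsequence of length 9. Since dp[17][16] = 9, nothing longer is possible.

9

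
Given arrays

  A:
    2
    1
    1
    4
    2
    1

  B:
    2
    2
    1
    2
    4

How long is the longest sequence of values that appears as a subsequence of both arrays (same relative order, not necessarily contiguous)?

Taking 2 [1,2], then 1 [2,3], then 4 [4,5] gives a common subsequence of length 3. dp[6][5] = 3 confirms this is the maximum.

3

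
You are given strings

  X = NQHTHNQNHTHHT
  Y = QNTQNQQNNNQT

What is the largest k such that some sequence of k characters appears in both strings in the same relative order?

One common subsequence of length 6: N at X[1]=Y[2], then Q at X[2]=Y[4], then N at X[6]=Y[5], then Q at X[7]=Y[7], then N at X[8]=Y[10], then T at X[13]=Y[12]. Since dp[13][12] = 6, nothing longer is possible.

6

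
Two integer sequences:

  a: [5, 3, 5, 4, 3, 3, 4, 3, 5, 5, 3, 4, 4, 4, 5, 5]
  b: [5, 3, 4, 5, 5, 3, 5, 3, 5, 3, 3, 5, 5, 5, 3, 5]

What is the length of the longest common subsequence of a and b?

10

Pick 5 [1,5] → 3 [2,6] → 5 [3,7] → 3 [5,8] → 3 [6,10] → 3 [8,11] → 5 [9,13] → 5 [10,14] → 3 [11,15] → 5 [16,16]; all 10 values appear in both, in order, and the DP table's final entry dp[16][16] is also 10, so no common subsequence is longer.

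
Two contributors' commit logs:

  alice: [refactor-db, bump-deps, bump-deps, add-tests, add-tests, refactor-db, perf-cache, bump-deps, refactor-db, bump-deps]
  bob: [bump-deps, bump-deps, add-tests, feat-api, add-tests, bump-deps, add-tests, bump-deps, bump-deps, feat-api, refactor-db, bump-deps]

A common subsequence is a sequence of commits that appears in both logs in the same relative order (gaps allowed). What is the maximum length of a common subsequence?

Taking bump-deps [2,1]; then bump-deps [3,2]; then add-tests [4,5]; then add-tests [5,7]; then bump-deps [8,9]; then refactor-db [9,11]; then bump-deps [10,12] gives a common subsequence of length 7. dp[10][12] = 7 confirms this is the maximum.

7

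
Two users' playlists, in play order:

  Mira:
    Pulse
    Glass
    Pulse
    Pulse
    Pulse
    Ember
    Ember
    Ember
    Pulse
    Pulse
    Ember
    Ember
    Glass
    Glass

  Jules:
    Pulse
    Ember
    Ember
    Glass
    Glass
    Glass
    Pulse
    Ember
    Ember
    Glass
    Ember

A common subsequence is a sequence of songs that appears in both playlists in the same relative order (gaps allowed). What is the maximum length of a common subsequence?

One common subsequence of length 7: Pulse [5,1] → Ember [6,2] → Ember [7,3] → Pulse [10,7] → Ember [11,8] → Ember [12,9] → Glass [13,10]. The LCS DP gives dp[14][11] = 7, so this is optimal.

7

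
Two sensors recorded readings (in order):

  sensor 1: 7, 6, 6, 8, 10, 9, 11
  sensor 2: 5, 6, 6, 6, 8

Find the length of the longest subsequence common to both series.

Let dp[i][j] be the LCS length of the first i values of sensor 1 and the first j values of sensor 2. dp[i][j] = dp[i-1][j-1]+1 when the i-th and j-th values match, else max(dp[i-1][j], dp[i][j-1]).
    ·  5  6  6  6  8
 ·  0  0  0  0  0  0
 7  0  0  0  0  0  0
 6  0  0  1  1  1  1
 6  0  0  1  2  2  2
 8  0  0  1  2  2  3
10  0  0  1  2  2  3
 9  0  0  1  2  2  3
11  0  0  1  2  2  3
dp[7][5] = 3. One LCS (by backtracking along matches): 6, 6, 8.

3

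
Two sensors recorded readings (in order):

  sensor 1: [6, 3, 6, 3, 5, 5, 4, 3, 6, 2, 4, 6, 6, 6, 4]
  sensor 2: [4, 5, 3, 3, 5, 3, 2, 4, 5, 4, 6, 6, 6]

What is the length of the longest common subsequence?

Pick 3 [2,3] → 3 [4,4] → 5 [6,5] → 3 [8,6] → 2 [10,7] → 4 [11,10] → 6 [12,11] → 6 [13,12] → 6 [14,13]; all 9 values appear in both, in order, and the DP table's final entry dp[15][13] is also 9, so no common subsequence is longer.

9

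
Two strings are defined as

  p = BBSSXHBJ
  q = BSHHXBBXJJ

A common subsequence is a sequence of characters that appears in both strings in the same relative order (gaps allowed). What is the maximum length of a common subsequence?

Match B at p[2]=q[1], then S at p[3]=q[2], then X at p[5]=q[5], then B at p[7]=q[7], then J at p[8]=q[10] — 5 characters in the same relative order in both. dp[8][10] = 5 confirms this is the maximum.

5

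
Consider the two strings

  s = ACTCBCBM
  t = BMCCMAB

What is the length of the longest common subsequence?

3

Match C [2,3], then C [4,4], then B [7,7] — 3 characters in the same relative order in both. The LCS DP gives dp[8][7] = 3, so this is optimal.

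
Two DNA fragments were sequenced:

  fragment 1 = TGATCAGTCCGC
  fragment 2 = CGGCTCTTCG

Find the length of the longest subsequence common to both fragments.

Taking G (fragment 1 #2, fragment 2 #3), T (fragment 1 #4, fragment 2 #5), C (fragment 1 #5, fragment 2 #6), T (fragment 1 #8, fragment 2 #8), C (fragment 1 #10, fragment 2 #9), G (fragment 1 #11, fragment 2 #10) gives a common subsequence of length 6. Since dp[12][10] = 6, nothing longer is possible.

6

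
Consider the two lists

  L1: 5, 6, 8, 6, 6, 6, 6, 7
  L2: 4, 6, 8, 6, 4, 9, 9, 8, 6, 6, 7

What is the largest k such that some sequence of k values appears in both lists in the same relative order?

6

Match 6 at L1[2]=L2[2] → 8 at L1[3]=L2[3] → 6 at L1[4]=L2[4] → 6 at L1[6]=L2[9] → 6 at L1[7]=L2[10] → 7 at L1[8]=L2[11] — 6 values in the same relative order in both. Since dp[8][11] = 6, nothing longer is possible.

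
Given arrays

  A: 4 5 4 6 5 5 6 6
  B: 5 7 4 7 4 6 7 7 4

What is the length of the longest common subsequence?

One common subsequence of length 3: 4 [1,3], then 4 [3,5], then 6 [4,6]. The LCS DP gives dp[8][9] = 3, so this is optimal.

3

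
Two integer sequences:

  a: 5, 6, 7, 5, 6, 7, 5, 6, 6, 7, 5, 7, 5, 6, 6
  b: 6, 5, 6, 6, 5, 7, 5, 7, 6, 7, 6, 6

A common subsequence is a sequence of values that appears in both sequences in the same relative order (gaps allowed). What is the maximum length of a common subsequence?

9

One common subsequence of length 9: 5 (a #1, b #2) → 6 (a #2, b #4) → 7 (a #3, b #6) → 5 (a #4, b #7) → 7 (a #6, b #8) → 6 (a #9, b #9) → 7 (a #12, b #10) → 6 (a #14, b #11) → 6 (a #15, b #12), and the DP table's final entry dp[15][12] is also 9, so no common subsequence is longer.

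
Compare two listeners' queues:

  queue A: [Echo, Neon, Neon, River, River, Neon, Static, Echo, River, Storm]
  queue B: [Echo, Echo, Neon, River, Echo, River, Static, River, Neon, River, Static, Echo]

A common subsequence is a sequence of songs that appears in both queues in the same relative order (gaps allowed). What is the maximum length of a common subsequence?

7

Pick Echo (queue A #1, queue B #2), Neon (queue A #2, queue B #3), River (queue A #4, queue B #6), River (queue A #5, queue B #8), Neon (queue A #6, queue B #9), Static (queue A #7, queue B #11), Echo (queue A #8, queue B #12); all 7 songs appear in both, in order. The LCS DP gives dp[10][12] = 7, so this is optimal.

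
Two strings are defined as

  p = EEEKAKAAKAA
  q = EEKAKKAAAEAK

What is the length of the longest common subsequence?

Let dp[i][j] be the LCS length of the first i characters of p and the first j characters of q. dp[i][j] = dp[i-1][j-1]+1 when the i-th and j-th characters match, else max(dp[i-1][j], dp[i][j-1]).
    ·  E  E  K  A  K  K  A  A  A  E  A  K
 ·  0  0  0  0  0  0  0  0  0  0  0  0  0
 E  0  1  1  1  1  1  1  1  1  1  1  1  1
 E  0  1  2  2  2  2  2  2  2  2  2  2  2
 E  0  1  2  2  2  2  2  2  2  2  3  3  3
 K  0  1  2  3  3  3  3  3  3  3  3  3  4
 A  0  1  2  3  4  4  4  4  4  4  4  4  4
 K  0  1  2  3  4  5  5  5  5  5  5  5  5
 A  0  1  2  3  4  5  5  6  6  6  6  6  6
 A  0  1  2  3  4  5  5  6  7  7  7  7  7
 K  0  1  2  3  4  5  6  6  7  7  7  7  8
 A  0  1  2  3  4  5  6  7  7  8  8  8  8
 A  0  1  2  3  4  5  6  7  8  8  8  9  9
dp[11][12] = 9. One LCS (by backtracking along matches): EEKAKAAAA.

9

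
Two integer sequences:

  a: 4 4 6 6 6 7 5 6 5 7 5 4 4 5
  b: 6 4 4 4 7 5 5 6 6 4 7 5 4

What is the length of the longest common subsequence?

Taking 4 [1,3] → 4 [2,4] → 7 [6,5] → 5 [7,7] → 6 [8,9] → 7 [10,11] → 5 [11,12] → 4 [13,13] gives a common subsequence of length 8. The LCS DP gives dp[14][13] = 8, so this is optimal.

8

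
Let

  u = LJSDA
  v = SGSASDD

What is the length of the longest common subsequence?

Pick S [3,5], then D [4,7]; all 2 characters appear in both, in order. Since dp[5][7] = 2, nothing longer is possible.

2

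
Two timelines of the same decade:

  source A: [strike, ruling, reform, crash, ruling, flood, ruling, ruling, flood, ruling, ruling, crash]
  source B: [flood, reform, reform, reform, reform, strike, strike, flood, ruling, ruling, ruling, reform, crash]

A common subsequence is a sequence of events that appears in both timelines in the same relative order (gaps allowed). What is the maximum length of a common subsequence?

6

One common subsequence of length 6: strike (source A #1, source B #7); then flood (source A #6, source B #8); then ruling (source A #7, source B #9); then ruling (source A #8, source B #10); then ruling (source A #10, source B #11); then crash (source A #12, source B #13), and the DP table's final entry dp[12][13] is also 6, so no common subsequence is longer.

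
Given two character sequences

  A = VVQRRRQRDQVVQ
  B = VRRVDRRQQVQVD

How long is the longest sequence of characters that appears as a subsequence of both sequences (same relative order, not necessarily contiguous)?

8

One common subsequence of length 8: V [1,1], V [2,4], R [5,6], R [6,7], Q [7,8], Q [10,9], V [11,10], V [12,12]. dp[13][13] = 8 confirms this is the maximum.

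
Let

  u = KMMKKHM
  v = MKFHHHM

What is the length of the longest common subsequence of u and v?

4

Let dp[i][j] be the LCS length of the first i characters of u and the first j characters of v. dp[i][j] = dp[i-1][j-1]+1 when the i-th and j-th characters match, else max(dp[i-1][j], dp[i][j-1]).
    ·  M  K  F  H  H  H  M
 ·  0  0  0  0  0  0  0  0
 K  0  0  1  1  1  1  1  1
 M  0  1  1  1  1  1  1  2
 M  0  1  1  1  1  1  1  2
 K  0  1  2  2  2  2  2  2
 K  0  1  2  2  2  2  2  2
 H  0  1  2  2  3  3  3  3
 M  0  1  2  2  3  3  3  4
dp[7][7] = 4. One LCS (by backtracking along matches): MKHM.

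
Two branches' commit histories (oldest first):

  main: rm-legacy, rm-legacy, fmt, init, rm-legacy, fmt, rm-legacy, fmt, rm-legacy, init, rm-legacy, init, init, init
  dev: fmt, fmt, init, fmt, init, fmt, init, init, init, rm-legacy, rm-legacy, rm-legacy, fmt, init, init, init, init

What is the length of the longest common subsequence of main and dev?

9

Taking fmt (main #3, dev #6); then init (main #4, dev #9); then rm-legacy (main #5, dev #11); then rm-legacy (main #7, dev #12); then fmt (main #8, dev #13); then init (main #10, dev #14); then init (main #12, dev #15); then init (main #13, dev #16); then init (main #14, dev #17) gives a common subsequence of length 9. The LCS DP gives dp[14][17] = 9, so this is optimal.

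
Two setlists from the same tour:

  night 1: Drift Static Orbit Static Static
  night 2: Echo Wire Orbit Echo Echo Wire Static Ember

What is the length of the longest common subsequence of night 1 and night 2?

Taking Orbit at night 1[3]=night 2[3] → Static at night 1[4]=night 2[7] gives a common subsequence of length 2, and the DP table's final entry dp[5][8] is also 2, so no common subsequence is longer.

2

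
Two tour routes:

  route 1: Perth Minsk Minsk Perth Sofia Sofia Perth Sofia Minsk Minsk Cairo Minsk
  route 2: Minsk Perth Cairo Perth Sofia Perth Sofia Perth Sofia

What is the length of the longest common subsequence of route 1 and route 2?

One common subsequence of length 6: Perth at route 1[1]=route 2[2], Perth at route 1[4]=route 2[4], Sofia at route 1[5]=route 2[5], Sofia at route 1[6]=route 2[7], Perth at route 1[7]=route 2[8], Sofia at route 1[8]=route 2[9]. Since dp[12][9] = 6, nothing longer is possible.

6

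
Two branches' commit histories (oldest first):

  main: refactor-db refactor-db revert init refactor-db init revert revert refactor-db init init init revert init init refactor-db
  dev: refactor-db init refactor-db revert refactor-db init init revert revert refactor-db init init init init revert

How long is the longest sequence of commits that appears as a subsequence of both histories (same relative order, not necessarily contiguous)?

One common subsequence of length 12: refactor-db (main #1, dev #1) → refactor-db (main #2, dev #3) → revert (main #3, dev #4) → init (main #4, dev #6) → init (main #6, dev #7) → revert (main #7, dev #8) → revert (main #8, dev #9) → refactor-db (main #9, dev #10) → init (main #10, dev #12) → init (main #11, dev #13) → init (main #12, dev #14) → revert (main #13, dev #15), and the DP table's final entry dp[16][15] is also 12, so no common subsequence is longer.

12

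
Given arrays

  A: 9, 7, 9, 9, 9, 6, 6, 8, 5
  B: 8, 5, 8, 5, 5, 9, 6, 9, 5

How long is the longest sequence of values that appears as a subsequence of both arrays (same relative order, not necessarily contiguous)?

3

Let dp[i][j] be the LCS length of the first i values of A and the first j values of B. dp[i][j] = dp[i-1][j-1]+1 when the i-th and j-th values match, else max(dp[i-1][j], dp[i][j-1]).
    ·  8  5  8  5  5  9  6  9  5
 ·  0  0  0  0  0  0  0  0  0  0
 9  0  0  0  0  0  0  1  1  1  1
 7  0  0  0  0  0  0  1  1  1  1
 9  0  0  0  0  0  0  1  1  2  2
 9  0  0  0  0  0  0  1  1  2  2
 9  0  0  0  0  0  0  1  1  2  2
 6  0  0  0  0  0  0  1  2  2  2
 6  0  0  0  0  0  0  1  2  2  2
 8  0  1  1  1  1  1  1  2  2  2
 5  0  1  2  2  2  2  2  2  2  3
dp[9][9] = 3. One LCS (by backtracking along matches): 9, 9, 5.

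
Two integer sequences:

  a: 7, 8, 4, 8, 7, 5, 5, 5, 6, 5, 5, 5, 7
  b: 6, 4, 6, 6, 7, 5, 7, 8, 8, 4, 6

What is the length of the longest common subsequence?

Let dp[i][j] be the LCS length of the first i values of a and the first j values of b. dp[i][j] = dp[i-1][j-1]+1 when the i-th and j-th values match, else max(dp[i-1][j], dp[i][j-1]).
    ·  6  4  6  6  7  5  7  8  8  4  6
 ·  0  0  0  0  0  0  0  0  0  0  0  0
 7  0  0  0  0  0  1  1  1  1  1  1  1
 8  0  0  0  0  0  1  1  1  2  2  2  2
 4  0  0  1  1  1  1  1  1  2  2  3  3
 8  0  0  1  1  1  1  1  1  2  3  3  3
 7  0  0  1  1  1  2  2  2  2  3  3  3
 5  0  0  1  1  1  2  3  3  3  3  3  3
 5  0  0  1  1  1  2  3  3  3  3  3  3
 5  0  0  1  1  1  2  3  3  3  3  3  3
 6  0  1  1  2  2  2  3  3  3  3  3  4
 5  0  1  1  2  2  2  3  3  3  3  3  4
 5  0  1  1  2  2  2  3  3  3  3  3  4
 5  0  1  1  2  2  2  3  3  3  3  3  4
 7  0  1  1  2  2  3  3  4  4  4  4  4
dp[13][11] = 4. One LCS (by backtracking along matches): 7, 8, 4, 6.

4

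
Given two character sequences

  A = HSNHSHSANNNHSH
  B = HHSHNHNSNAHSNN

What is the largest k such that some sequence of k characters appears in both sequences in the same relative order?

9

Match H (A #1, B #2), S (A #2, B #3), N (A #3, B #5), H (A #4, B #6), S (A #5, B #8), H (A #6, B #11), S (A #7, B #12), N (A #10, B #13), N (A #11, B #14) — 9 characters in the same relative order in both. dp[14][14] = 9 confirms this is the maximum.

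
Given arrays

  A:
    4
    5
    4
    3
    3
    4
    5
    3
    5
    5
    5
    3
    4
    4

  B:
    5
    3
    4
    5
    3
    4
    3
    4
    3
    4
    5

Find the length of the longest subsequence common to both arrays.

One common subsequence of length 8: 5 [2,1], then 3 [5,2], then 4 [6,3], then 5 [7,4], then 3 [8,5], then 3 [12,7], then 4 [13,8], then 4 [14,10]. The LCS DP gives dp[14][11] = 8, so this is optimal.

8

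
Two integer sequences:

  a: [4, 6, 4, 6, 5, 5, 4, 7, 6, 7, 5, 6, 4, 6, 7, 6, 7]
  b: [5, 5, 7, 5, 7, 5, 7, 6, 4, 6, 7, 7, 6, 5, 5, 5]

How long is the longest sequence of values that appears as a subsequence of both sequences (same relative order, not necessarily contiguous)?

Match 5 (a #5, b #1); then 5 (a #6, b #2); then 7 (a #8, b #3); then 7 (a #10, b #5); then 5 (a #11, b #6); then 6 (a #12, b #8); then 4 (a #13, b #9); then 6 (a #14, b #10); then 7 (a #15, b #12); then 6 (a #16, b #13) — 10 values in the same relative order in both, and the DP table's final entry dp[17][16] is also 10, so no common subsequence is longer.

10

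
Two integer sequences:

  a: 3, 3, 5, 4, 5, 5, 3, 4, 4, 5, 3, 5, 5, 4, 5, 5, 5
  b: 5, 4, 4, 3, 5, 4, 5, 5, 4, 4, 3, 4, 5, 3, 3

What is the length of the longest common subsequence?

10

Taking 3 [2,4]; then 5 [3,5]; then 4 [4,6]; then 5 [5,7]; then 5 [6,8]; then 4 [8,9]; then 4 [9,10]; then 3 [11,11]; then 4 [14,12]; then 5 [15,13] gives a common subsequence of length 10. dp[17][15] = 10 confirms this is the maximum.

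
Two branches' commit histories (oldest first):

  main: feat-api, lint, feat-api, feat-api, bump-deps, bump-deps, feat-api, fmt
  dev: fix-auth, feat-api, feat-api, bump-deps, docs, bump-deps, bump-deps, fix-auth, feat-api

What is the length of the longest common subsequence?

Taking feat-api [1,2]; then feat-api [3,3]; then bump-deps [5,6]; then bump-deps [6,7]; then feat-api [7,9] gives a common subsequence of length 5. The LCS DP gives dp[8][9] = 5, so this is optimal.

5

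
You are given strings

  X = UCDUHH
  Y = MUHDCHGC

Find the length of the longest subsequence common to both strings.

Taking U at X[1]=Y[2], C at X[2]=Y[5], H at X[5]=Y[6] gives a common subsequence of length 3. Since dp[6][8] = 3, nothing longer is possible.

3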